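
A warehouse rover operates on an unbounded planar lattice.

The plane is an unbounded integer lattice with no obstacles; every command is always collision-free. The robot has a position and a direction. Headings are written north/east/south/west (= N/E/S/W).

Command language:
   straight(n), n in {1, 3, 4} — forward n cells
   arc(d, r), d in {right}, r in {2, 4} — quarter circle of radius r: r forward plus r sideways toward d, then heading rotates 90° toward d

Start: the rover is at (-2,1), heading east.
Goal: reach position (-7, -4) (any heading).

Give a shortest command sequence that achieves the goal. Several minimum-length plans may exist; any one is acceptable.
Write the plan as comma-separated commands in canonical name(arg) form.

arc(right, 2), straight(3), arc(right, 2), straight(3), arc(right, 2)

from: at (-2,1), heading east
[1] after arc(right, 2): at (0,-1), heading south
[2] after straight(3): at (0,-4), heading south
[3] after arc(right, 2): at (-2,-6), heading west
[4] after straight(3): at (-5,-6), heading west
[5] after arc(right, 2): at (-7,-4), heading north
shorter routes all fall short; 5 is best.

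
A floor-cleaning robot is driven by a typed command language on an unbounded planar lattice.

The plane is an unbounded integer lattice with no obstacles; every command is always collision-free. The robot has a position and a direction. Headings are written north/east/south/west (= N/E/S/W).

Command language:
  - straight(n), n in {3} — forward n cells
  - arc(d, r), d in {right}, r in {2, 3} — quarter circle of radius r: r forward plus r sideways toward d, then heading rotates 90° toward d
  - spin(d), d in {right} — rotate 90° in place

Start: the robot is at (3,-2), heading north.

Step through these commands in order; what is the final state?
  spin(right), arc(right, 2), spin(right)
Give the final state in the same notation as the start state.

t0: at (3,-2), heading north
t=1 spin(right) ⇒ at (3,-2), heading east
t=2 arc(right, 2) ⇒ at (5,-4), heading south
t=3 spin(right) ⇒ at (5,-4), heading west

at (5,-4), heading west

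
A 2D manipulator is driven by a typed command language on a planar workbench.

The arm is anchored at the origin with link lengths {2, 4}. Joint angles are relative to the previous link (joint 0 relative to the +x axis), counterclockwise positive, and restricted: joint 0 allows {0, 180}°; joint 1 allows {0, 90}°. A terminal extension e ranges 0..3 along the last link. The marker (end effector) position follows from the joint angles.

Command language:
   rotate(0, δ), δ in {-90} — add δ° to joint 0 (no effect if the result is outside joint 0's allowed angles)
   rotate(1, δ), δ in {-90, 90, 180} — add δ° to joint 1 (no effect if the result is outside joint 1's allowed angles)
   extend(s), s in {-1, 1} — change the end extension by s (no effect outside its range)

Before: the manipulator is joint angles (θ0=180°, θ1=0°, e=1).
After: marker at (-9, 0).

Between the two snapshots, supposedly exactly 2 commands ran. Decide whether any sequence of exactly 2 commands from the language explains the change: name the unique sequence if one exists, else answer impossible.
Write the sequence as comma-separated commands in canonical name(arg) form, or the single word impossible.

initial: joint angles (θ0=180°, θ1=0°, e=1)
step 1 (extend(1)): joint angles (θ0=180°, θ1=0°, e=2)
step 2 (extend(1)): joint angles (θ0=180°, θ1=0°, e=3)
uniquely the one of 36 2-step routes that fits.

extend(1), extend(1)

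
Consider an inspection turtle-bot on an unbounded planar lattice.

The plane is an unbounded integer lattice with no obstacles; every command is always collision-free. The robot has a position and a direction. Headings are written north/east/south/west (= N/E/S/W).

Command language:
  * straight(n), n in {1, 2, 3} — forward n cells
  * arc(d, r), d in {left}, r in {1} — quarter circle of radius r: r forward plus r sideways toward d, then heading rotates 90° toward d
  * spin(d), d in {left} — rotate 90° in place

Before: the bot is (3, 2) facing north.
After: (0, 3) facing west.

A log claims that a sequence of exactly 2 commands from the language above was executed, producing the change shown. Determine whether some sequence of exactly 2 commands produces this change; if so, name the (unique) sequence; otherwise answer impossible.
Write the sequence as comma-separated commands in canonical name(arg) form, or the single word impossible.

arc(left, 1), straight(2)

key: cell and facing (now W) both changed — the 2 commands mix motion and turning
begin: (3, 2) facing north
t=1 arc(left, 1) ⇒ (2, 3) facing west
t=2 straight(2) ⇒ (0, 3) facing west
no other 2-command option fits: unique.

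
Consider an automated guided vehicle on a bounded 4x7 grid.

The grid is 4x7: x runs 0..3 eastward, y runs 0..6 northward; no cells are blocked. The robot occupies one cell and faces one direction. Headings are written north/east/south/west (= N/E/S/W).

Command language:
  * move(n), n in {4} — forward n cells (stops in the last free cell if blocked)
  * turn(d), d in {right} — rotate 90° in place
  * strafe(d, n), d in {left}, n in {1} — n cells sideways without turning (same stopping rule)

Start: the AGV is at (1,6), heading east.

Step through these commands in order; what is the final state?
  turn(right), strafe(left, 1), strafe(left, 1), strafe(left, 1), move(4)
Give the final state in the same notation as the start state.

initial: at (1,6), heading east
t=1 turn(right) ⇒ at (1,6), heading south
t=2 strafe(left, 1) ⇒ at (2,6), heading south
t=3 strafe(left, 1) ⇒ at (3,6), heading south
t=4 strafe(left, 1) ⇒ at (3,6), heading south
t=5 move(4) ⇒ at (3,2), heading south

at (3,2), heading south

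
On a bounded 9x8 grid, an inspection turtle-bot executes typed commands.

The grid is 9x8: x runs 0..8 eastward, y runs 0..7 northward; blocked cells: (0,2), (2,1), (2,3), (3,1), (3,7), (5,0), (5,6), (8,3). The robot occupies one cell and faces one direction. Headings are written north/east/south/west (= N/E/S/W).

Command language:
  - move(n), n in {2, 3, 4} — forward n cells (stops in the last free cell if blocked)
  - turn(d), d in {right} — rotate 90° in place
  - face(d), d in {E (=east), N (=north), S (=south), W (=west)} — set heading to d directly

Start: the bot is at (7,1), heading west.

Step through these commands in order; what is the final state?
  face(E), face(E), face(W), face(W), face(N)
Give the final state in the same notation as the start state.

from: at (7,1), heading west
step 1 (face(E)): at (7,1), heading east
step 2 (face(E)): at (7,1), heading east
step 3 (face(W)): at (7,1), heading west
step 4 (face(W)): at (7,1), heading west
step 5 (face(N)): at (7,1), heading north

at (7,1), heading north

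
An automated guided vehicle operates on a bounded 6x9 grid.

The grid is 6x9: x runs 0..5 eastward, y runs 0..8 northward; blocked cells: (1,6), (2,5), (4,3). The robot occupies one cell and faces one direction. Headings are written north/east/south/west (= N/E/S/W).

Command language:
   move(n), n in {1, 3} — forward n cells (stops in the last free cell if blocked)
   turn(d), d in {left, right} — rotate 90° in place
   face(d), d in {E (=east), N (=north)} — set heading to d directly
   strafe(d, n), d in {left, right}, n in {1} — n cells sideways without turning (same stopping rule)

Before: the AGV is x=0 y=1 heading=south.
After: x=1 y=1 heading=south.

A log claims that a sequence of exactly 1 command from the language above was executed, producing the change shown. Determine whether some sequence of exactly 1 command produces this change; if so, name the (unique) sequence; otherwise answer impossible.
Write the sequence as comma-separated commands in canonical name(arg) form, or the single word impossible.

key: heading stays S — the single command does not turn
begin: x=0 y=1 heading=south
step 1 (strafe(left, 1)): x=1 y=1 heading=south
no rival 1-sequence matches.

strafe(left, 1)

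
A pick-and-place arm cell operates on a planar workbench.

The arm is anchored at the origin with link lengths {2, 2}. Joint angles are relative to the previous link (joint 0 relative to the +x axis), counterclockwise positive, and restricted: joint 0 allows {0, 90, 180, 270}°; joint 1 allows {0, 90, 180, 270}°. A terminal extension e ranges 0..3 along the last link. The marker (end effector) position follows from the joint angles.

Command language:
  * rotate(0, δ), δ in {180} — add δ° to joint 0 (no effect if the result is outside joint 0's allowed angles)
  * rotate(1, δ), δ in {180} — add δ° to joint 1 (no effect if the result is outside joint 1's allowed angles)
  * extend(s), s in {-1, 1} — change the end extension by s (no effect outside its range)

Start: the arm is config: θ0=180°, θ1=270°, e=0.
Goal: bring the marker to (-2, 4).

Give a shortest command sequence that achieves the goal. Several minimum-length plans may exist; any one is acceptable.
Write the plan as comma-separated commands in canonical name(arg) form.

t0: config: θ0=180°, θ1=270°, e=0
1. extend(1) → config: θ0=180°, θ1=270°, e=1
2. extend(1) → config: θ0=180°, θ1=270°, e=2
minimal: 2 command(s), checked below 2.

extend(1), extend(1)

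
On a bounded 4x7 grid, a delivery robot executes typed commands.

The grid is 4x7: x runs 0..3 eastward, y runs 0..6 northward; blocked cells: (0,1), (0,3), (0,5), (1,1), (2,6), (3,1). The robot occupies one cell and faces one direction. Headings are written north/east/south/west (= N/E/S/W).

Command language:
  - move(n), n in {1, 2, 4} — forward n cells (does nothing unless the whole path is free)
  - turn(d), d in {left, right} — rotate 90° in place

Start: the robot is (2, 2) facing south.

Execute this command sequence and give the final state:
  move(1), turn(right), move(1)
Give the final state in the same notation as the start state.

begin: (2, 2) facing south
[1] after move(1): (2, 1) facing south
[2] after turn(right): (2, 1) facing west
[3] after move(1): (2, 1) facing west

(2, 1) facing west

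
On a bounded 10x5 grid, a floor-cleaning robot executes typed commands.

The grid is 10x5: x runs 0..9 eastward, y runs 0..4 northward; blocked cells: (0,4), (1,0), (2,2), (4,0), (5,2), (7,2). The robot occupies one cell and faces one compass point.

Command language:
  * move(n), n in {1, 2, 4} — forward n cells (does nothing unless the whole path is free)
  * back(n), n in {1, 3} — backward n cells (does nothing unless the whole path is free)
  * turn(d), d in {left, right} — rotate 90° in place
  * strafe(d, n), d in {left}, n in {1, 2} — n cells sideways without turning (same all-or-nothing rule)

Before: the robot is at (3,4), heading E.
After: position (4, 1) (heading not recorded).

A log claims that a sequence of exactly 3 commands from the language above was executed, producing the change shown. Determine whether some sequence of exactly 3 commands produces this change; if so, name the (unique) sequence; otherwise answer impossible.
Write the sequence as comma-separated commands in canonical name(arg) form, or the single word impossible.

move(1), turn(left), back(3)

key: order matters: swapping move(1) and back(3) lands elsewhere
start: at (3,4), heading E
1. move(1) → at (4,4), heading E
2. turn(left) → at (4,4), heading N
3. back(3) → at (4,1), heading N
uniquely the one of 729 3-step routes that fits.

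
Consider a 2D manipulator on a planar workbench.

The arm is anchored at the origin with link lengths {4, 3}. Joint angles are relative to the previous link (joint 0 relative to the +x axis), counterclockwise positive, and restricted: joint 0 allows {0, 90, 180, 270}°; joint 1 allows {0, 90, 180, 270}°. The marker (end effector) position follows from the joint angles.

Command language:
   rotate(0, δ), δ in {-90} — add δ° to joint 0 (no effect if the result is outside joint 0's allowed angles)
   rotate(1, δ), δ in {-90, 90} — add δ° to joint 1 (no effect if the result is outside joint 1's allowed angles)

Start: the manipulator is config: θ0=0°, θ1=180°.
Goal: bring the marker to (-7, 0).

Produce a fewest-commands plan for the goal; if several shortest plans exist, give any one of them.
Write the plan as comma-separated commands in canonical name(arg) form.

rotate(1, -90), rotate(1, -90), rotate(0, -90), rotate(0, -90)

start: config: θ0=0°, θ1=180°
t=1 rotate(1, -90) ⇒ config: θ0=0°, θ1=90°
t=2 rotate(1, -90) ⇒ config: θ0=0°, θ1=0°
t=3 rotate(0, -90) ⇒ config: θ0=270°, θ1=0°
t=4 rotate(0, -90) ⇒ config: θ0=180°, θ1=0°
no 3-step plan works, so 4 is optimal.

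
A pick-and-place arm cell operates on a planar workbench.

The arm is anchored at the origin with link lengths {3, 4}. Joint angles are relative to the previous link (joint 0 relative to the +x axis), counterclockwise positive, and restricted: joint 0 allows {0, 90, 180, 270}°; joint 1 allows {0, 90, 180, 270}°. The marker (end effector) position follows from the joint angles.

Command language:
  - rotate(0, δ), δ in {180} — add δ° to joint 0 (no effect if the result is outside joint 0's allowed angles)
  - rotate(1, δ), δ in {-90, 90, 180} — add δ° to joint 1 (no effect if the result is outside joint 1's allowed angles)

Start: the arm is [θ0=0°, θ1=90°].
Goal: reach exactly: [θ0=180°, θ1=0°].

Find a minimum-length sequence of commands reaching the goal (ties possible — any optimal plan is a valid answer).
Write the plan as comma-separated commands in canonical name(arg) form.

rotate(0, 180), rotate(1, -90)

start: [θ0=0°, θ1=90°]
t=1 rotate(0, 180) ⇒ [θ0=180°, θ1=90°]
t=2 rotate(1, -90) ⇒ [θ0=180°, θ1=0°]
no 1-step plan works, so 2 is optimal.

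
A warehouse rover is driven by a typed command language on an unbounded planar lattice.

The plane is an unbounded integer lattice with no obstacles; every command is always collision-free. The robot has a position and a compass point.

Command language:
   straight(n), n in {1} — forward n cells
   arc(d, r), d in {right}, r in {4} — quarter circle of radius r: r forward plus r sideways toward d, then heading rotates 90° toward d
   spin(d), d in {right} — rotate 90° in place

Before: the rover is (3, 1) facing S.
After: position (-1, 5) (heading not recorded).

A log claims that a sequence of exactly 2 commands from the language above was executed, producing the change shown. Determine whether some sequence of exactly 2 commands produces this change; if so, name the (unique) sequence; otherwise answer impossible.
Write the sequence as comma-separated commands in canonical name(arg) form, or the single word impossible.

key: running arc(right, 4) before spin(right) would end elsewhere — order is forced
start: (3, 1) facing S
1. spin(right) → (3, 1) facing W
2. arc(right, 4) → (-1, 5) facing N
no other 2-command option fits: unique.

spin(right), arc(right, 4)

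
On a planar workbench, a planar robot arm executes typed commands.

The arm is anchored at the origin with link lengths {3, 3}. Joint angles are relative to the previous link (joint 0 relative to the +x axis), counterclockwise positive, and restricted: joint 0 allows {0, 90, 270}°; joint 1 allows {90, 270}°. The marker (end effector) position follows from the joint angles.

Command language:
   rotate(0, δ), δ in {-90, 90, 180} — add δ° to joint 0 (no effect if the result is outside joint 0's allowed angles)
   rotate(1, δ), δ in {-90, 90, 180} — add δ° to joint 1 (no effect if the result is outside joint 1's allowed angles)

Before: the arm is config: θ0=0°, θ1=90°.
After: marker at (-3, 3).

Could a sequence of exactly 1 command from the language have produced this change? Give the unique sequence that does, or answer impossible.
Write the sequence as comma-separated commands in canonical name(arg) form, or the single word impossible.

rotate(0, 90)

start: config: θ0=0°, θ1=90°
1. rotate(0, 90) → config: θ0=90°, θ1=90°
no rival 1-sequence matches.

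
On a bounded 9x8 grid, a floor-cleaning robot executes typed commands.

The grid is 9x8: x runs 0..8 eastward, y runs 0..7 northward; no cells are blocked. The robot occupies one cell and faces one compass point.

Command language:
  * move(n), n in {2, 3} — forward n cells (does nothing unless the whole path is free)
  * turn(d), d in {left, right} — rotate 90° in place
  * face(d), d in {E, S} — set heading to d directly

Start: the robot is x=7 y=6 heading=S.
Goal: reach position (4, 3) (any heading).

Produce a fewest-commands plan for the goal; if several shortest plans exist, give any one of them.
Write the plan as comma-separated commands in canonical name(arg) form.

start: x=7 y=6 heading=S
step 1 (move(3)): x=7 y=3 heading=S
step 2 (turn(right)): x=7 y=3 heading=W
step 3 (move(3)): x=4 y=3 heading=W
no 2-step plan works, so 3 is optimal.

move(3), turn(right), move(3)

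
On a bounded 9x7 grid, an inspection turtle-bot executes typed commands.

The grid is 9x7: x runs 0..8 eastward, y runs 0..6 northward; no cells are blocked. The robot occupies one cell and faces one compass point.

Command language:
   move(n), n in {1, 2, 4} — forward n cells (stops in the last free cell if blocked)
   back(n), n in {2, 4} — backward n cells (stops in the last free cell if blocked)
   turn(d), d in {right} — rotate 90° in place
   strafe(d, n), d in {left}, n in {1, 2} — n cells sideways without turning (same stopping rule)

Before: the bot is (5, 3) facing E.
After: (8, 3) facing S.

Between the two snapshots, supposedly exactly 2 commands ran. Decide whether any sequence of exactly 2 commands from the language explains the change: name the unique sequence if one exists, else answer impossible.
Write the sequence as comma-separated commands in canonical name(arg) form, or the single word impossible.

move(4), turn(right)

key: move(4) runs into the grid edge before its full distance
initial: (5, 3) facing E
step 1 (move(4)): (8, 3) facing E
step 2 (turn(right)): (8, 3) facing S
no rival 2-sequence matches.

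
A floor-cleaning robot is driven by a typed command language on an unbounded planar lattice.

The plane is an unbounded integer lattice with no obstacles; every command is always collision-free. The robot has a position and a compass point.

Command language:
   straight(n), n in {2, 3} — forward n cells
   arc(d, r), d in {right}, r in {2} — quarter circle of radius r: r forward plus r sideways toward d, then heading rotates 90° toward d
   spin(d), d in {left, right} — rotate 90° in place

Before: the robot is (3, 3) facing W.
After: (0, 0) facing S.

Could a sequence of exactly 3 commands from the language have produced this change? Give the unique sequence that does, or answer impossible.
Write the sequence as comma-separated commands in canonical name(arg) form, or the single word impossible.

key: position moved to (0,0) AND the heading swung to S — translation plus rotation needed
from: (3, 3) facing W
step 1 (straight(3)): (0, 3) facing W
step 2 (spin(left)): (0, 3) facing S
step 3 (straight(3)): (0, 0) facing S
no rival 3-sequence matches.

straight(3), spin(left), straight(3)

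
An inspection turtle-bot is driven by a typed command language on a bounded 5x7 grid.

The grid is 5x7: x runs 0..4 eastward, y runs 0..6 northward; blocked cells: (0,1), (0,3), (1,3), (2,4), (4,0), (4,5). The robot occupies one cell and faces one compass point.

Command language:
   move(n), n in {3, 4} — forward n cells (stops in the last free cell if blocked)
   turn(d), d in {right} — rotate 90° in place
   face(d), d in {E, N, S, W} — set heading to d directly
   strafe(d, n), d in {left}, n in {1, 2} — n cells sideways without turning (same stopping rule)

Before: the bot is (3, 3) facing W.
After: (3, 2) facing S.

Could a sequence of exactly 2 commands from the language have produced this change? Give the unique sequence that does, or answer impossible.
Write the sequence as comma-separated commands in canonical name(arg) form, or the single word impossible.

key: position moved to (3,2) AND the heading swung to S — translation plus rotation needed
t0: (3, 3) facing W
t=1 strafe(left, 1) ⇒ (3, 2) facing W
t=2 face(S) ⇒ (3, 2) facing S
no rival 2-sequence matches.

strafe(left, 1), face(S)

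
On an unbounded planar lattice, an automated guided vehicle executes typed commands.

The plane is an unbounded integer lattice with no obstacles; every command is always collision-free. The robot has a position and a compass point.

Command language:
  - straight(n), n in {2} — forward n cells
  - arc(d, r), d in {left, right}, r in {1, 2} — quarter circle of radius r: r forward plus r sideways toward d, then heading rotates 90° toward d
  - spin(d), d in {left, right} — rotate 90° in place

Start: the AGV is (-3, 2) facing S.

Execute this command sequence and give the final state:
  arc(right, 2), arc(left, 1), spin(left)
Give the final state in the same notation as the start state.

(-6, -1) facing E

start: (-3, 2) facing S
step 1 (arc(right, 2)): (-5, 0) facing W
step 2 (arc(left, 1)): (-6, -1) facing S
step 3 (spin(left)): (-6, -1) facing E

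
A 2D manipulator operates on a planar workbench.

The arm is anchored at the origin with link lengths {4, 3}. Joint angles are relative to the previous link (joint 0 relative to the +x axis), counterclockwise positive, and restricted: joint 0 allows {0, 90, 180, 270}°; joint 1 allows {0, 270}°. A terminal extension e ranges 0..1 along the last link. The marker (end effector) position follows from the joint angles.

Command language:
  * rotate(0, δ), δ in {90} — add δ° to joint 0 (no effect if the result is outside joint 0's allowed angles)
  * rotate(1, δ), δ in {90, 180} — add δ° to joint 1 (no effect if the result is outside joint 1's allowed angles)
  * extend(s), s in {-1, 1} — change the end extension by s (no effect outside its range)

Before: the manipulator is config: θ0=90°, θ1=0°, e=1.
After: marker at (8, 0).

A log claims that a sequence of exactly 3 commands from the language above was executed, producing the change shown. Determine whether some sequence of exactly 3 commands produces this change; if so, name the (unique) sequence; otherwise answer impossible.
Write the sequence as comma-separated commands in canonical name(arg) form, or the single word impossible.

initial: config: θ0=90°, θ1=0°, e=1
t=1 rotate(0, 90) ⇒ config: θ0=180°, θ1=0°, e=1
t=2 rotate(0, 90) ⇒ config: θ0=270°, θ1=0°, e=1
t=3 rotate(0, 90) ⇒ config: θ0=0°, θ1=0°, e=1
no other 3-command option fits: unique.

rotate(0, 90), rotate(0, 90), rotate(0, 90)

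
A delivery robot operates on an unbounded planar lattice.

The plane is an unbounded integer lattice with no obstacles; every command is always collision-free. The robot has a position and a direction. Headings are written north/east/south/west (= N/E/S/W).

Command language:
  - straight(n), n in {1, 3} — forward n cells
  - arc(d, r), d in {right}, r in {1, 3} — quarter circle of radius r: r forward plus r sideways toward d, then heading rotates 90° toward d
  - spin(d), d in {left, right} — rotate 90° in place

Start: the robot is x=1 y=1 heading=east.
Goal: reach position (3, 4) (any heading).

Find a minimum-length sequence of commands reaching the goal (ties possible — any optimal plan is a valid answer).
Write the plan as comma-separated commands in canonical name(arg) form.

start: x=1 y=1 heading=east
step 1 (spin(left)): x=1 y=1 heading=north
step 2 (straight(3)): x=1 y=4 heading=north
step 3 (arc(right, 1)): x=2 y=5 heading=east
step 4 (arc(right, 1)): x=3 y=4 heading=south
no 3-step plan works, so 4 is optimal.

spin(left), straight(3), arc(right, 1), arc(right, 1)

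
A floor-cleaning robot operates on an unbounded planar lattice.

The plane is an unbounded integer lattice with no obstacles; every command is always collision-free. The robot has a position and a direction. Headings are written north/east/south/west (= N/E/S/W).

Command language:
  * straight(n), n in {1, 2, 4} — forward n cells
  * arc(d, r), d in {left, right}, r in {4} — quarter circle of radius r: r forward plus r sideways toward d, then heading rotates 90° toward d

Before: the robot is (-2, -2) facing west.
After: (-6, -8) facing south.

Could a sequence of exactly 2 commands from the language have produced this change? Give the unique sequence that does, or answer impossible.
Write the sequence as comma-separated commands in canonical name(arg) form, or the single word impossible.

arc(left, 4), straight(2)

key: order matters: swapping arc(left, 4) and straight(2) lands elsewhere
initial: (-2, -2) facing west
step 1 (arc(left, 4)): (-6, -6) facing south
step 2 (straight(2)): (-6, -8) facing south
all 25 alternatives checked — unique.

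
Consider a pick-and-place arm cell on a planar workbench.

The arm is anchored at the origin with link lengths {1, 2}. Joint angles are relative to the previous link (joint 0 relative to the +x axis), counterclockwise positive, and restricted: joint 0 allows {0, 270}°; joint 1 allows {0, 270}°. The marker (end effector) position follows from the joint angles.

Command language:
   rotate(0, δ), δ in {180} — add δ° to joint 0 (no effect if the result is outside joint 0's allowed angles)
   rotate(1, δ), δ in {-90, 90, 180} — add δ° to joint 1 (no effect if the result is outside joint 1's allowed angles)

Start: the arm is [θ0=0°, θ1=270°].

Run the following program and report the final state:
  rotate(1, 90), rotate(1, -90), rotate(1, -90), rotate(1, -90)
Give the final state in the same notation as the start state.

start: [θ0=0°, θ1=270°]
1. rotate(1, 90) → [θ0=0°, θ1=0°]
2. rotate(1, -90) → [θ0=0°, θ1=270°]
3. rotate(1, -90) → [θ0=0°, θ1=270°]
4. rotate(1, -90) → [θ0=0°, θ1=270°]

[θ0=0°, θ1=270°]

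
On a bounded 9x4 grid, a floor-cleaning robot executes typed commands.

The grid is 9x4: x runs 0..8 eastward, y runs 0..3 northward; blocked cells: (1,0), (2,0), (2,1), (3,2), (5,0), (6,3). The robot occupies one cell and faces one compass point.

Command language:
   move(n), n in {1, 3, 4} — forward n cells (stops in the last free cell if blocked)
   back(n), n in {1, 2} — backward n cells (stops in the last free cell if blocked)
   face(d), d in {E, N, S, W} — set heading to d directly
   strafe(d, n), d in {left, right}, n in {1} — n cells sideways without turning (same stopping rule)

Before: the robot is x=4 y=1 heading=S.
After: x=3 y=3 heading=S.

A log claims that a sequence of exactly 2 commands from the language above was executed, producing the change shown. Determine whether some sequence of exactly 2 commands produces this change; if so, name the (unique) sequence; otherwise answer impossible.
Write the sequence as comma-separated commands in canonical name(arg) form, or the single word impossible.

key: heading stays S — no command in the sequence turns
begin: x=4 y=1 heading=S
[1] after back(2): x=4 y=3 heading=S
[2] after strafe(right, 1): x=3 y=3 heading=S
all 121 alternatives checked — unique.

back(2), strafe(right, 1)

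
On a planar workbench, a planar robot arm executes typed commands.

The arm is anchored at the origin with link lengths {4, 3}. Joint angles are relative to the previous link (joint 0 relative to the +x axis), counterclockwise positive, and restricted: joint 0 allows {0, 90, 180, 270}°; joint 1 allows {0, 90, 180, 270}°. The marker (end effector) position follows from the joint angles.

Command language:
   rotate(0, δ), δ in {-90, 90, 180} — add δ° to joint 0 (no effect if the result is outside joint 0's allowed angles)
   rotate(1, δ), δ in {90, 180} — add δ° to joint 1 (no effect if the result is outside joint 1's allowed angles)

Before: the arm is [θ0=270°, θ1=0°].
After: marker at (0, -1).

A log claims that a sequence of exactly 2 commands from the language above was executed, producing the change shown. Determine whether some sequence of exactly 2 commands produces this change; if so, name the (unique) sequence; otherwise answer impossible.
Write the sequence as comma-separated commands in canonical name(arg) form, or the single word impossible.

from: [θ0=270°, θ1=0°]
[1] after rotate(1, 90): [θ0=270°, θ1=90°]
[2] after rotate(1, 90): [θ0=270°, θ1=180°]
all 25 alternatives checked — unique.

rotate(1, 90), rotate(1, 90)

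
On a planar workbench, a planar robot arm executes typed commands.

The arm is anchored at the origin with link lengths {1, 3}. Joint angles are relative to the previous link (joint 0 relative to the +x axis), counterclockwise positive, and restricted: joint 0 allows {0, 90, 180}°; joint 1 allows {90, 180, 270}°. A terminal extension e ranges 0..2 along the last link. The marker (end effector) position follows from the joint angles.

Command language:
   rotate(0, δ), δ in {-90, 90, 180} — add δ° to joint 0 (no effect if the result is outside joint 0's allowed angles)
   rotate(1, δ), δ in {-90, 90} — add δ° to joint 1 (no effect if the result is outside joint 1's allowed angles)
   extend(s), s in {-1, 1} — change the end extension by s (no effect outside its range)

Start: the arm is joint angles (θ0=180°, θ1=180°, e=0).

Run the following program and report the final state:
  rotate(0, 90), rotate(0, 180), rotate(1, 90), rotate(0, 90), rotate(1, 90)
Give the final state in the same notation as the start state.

start: joint angles (θ0=180°, θ1=180°, e=0)
1. rotate(0, 90) → joint angles (θ0=180°, θ1=180°, e=0)
2. rotate(0, 180) → joint angles (θ0=0°, θ1=180°, e=0)
3. rotate(1, 90) → joint angles (θ0=0°, θ1=270°, e=0)
4. rotate(0, 90) → joint angles (θ0=90°, θ1=270°, e=0)
5. rotate(1, 90) → joint angles (θ0=90°, θ1=270°, e=0)

joint angles (θ0=90°, θ1=270°, e=0)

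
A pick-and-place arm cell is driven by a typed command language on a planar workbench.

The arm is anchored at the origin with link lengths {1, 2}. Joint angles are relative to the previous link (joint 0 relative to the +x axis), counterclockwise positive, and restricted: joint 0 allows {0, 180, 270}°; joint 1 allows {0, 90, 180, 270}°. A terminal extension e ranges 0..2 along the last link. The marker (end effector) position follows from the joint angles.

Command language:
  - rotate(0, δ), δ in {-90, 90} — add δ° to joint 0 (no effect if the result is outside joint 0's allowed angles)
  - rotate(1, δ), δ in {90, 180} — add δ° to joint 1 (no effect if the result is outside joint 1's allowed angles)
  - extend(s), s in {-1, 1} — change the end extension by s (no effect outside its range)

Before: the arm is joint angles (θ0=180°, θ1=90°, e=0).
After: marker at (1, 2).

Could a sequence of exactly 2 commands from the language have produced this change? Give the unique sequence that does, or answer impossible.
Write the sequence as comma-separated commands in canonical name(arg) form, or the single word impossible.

rotate(0, 90), rotate(0, 90)

begin: joint angles (θ0=180°, θ1=90°, e=0)
[1] after rotate(0, 90): joint angles (θ0=270°, θ1=90°, e=0)
[2] after rotate(0, 90): joint angles (θ0=0°, θ1=90°, e=0)
no rival 2-sequence matches.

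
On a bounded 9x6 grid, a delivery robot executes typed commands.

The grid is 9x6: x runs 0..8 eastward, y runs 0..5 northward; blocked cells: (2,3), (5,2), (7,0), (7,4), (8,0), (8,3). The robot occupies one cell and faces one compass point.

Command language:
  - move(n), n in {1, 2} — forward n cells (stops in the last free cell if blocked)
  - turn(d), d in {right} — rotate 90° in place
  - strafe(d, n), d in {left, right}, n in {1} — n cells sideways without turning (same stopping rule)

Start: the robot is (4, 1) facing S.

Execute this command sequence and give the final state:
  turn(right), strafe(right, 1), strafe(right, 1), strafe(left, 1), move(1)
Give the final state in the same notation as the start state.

(3, 2) facing W

begin: (4, 1) facing S
[1] after turn(right): (4, 1) facing W
[2] after strafe(right, 1): (4, 2) facing W
[3] after strafe(right, 1): (4, 3) facing W
[4] after strafe(left, 1): (4, 2) facing W
[5] after move(1): (3, 2) facing W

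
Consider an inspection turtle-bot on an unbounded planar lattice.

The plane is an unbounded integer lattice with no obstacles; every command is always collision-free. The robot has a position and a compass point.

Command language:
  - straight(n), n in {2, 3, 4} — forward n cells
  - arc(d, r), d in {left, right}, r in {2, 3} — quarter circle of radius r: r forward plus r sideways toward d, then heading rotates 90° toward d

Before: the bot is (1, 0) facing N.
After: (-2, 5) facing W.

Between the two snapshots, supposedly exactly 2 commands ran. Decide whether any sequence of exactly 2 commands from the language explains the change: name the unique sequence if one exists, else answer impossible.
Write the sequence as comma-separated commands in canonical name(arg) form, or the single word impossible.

straight(2), arc(left, 3)

key: cell and facing (now W) both changed — the 2 commands mix motion and turning
begin: (1, 0) facing N
t=1 straight(2) ⇒ (1, 2) facing N
t=2 arc(left, 3) ⇒ (-2, 5) facing W
no rival 2-sequence matches.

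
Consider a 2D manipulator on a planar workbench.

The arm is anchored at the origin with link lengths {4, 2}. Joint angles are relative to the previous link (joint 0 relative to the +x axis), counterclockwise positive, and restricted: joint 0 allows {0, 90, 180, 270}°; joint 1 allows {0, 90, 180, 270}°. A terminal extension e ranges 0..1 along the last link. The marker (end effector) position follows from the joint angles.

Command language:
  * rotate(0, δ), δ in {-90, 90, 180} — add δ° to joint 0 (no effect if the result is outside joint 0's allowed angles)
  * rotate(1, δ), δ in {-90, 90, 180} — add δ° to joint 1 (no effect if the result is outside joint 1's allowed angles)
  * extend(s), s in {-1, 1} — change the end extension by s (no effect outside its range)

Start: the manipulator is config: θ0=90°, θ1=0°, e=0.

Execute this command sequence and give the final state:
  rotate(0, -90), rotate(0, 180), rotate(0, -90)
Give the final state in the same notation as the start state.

initial: config: θ0=90°, θ1=0°, e=0
step 1 (rotate(0, -90)): config: θ0=0°, θ1=0°, e=0
step 2 (rotate(0, 180)): config: θ0=180°, θ1=0°, e=0
step 3 (rotate(0, -90)): config: θ0=90°, θ1=0°, e=0

config: θ0=90°, θ1=0°, e=0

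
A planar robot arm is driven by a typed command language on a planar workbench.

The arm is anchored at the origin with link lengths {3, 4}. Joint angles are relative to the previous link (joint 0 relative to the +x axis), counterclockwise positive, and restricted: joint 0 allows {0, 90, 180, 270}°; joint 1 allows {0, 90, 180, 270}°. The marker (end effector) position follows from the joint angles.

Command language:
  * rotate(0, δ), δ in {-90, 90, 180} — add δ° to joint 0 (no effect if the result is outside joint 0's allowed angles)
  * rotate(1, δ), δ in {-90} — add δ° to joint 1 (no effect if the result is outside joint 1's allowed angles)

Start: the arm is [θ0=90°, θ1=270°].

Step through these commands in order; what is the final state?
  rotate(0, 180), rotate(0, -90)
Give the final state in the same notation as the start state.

t0: [θ0=90°, θ1=270°]
t=1 rotate(0, 180) ⇒ [θ0=270°, θ1=270°]
t=2 rotate(0, -90) ⇒ [θ0=180°, θ1=270°]

[θ0=180°, θ1=270°]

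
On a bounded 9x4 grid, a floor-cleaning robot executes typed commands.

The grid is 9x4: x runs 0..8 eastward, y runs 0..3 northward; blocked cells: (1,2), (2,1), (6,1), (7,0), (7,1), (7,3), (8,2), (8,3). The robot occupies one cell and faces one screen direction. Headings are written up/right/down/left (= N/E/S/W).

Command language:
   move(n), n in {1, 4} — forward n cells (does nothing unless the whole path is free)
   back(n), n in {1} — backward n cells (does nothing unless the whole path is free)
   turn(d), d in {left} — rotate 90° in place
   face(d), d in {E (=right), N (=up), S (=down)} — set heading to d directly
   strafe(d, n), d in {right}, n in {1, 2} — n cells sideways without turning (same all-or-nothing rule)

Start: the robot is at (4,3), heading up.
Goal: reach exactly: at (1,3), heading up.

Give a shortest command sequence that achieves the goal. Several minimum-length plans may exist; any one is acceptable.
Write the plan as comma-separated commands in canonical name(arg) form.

strafe(right, 1), turn(left), move(4), face(N)

begin: at (4,3), heading up
[1] after strafe(right, 1): at (5,3), heading up
[2] after turn(left): at (5,3), heading left
[3] after move(4): at (1,3), heading left
[4] after face(N): at (1,3), heading up
no 3-step plan works, so 4 is optimal.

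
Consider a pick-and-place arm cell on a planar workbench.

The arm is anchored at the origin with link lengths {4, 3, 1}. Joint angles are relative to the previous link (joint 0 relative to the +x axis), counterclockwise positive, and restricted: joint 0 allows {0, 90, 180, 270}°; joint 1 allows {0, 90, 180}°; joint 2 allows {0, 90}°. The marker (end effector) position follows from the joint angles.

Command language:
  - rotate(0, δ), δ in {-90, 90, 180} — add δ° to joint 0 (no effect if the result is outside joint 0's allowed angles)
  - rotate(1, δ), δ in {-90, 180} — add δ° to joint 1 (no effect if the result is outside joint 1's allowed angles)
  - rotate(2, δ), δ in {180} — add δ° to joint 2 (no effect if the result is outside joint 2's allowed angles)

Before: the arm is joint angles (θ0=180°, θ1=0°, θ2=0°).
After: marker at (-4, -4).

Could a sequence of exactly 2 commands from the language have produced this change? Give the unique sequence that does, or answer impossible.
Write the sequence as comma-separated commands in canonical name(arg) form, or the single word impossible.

key: order matters: swapping rotate(1, 180) and rotate(1, -90) lands elsewhere
start: joint angles (θ0=180°, θ1=0°, θ2=0°)
[1] after rotate(1, 180): joint angles (θ0=180°, θ1=180°, θ2=0°)
[2] after rotate(1, -90): joint angles (θ0=180°, θ1=90°, θ2=0°)
uniquely the one of 36 2-step routes that fits.

rotate(1, 180), rotate(1, -90)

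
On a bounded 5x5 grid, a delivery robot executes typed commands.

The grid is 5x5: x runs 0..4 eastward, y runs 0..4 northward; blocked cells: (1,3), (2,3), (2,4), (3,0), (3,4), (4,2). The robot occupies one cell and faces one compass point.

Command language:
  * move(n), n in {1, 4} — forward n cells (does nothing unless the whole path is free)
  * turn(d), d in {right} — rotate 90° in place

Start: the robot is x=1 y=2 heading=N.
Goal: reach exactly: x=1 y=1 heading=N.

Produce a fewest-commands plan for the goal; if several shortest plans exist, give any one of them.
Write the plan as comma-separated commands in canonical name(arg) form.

turn(right), turn(right), move(1), turn(right), turn(right)

begin: x=1 y=2 heading=N
step 1 (turn(right)): x=1 y=2 heading=E
step 2 (turn(right)): x=1 y=2 heading=S
step 3 (move(1)): x=1 y=1 heading=S
step 4 (turn(right)): x=1 y=1 heading=W
step 5 (turn(right)): x=1 y=1 heading=N
no 4-step plan works, so 5 is optimal.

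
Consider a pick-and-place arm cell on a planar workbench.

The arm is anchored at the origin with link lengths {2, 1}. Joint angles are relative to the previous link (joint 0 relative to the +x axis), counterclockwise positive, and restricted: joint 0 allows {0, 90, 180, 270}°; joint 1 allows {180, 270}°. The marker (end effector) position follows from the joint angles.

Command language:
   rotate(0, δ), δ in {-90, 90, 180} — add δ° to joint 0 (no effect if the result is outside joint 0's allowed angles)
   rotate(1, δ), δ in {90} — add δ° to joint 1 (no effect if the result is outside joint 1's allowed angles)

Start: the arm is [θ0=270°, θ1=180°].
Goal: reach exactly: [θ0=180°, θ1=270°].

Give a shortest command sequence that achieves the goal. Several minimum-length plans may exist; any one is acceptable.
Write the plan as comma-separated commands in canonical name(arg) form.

begin: [θ0=270°, θ1=180°]
t=1 rotate(1, 90) ⇒ [θ0=270°, θ1=270°]
t=2 rotate(0, -90) ⇒ [θ0=180°, θ1=270°]
shorter routes all fall short; 2 is best.

rotate(1, 90), rotate(0, -90)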